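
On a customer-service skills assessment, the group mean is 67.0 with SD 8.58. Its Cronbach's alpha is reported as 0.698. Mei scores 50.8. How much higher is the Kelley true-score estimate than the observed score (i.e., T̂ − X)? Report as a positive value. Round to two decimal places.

Regress the observed score toward the mean by the unreliability: T̂ = 0.698·50.8 + 0.302·67.0 = 35.4584 + 20.2340 = 55.6924.
T̂ − X = 55.692 − 50.8 = 4.892 → 4.89

4.89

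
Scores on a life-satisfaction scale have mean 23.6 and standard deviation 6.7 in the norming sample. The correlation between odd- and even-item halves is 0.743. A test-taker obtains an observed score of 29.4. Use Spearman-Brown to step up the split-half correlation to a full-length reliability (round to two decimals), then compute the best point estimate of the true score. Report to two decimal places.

28.53

Spearman-Brown: ρ = 2r/(1 + r) = 2(0.743)/(1 + 0.743) = 1.4860/1.743 = 0.8526 → 0.85
T̂ = ρX + (1 − ρ)μ
  = 0.85 × 29.4 + 0.15 × 23.6
  = 24.990 + 3.540
  = 28.530
  ≈ 28.53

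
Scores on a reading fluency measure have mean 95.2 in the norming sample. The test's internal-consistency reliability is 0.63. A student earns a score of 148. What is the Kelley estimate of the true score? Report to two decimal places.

128.46

Weight the observed score by reliability and the mean by (1 − reliability): T̂ = 0.63·148 + 0.37·95.2 = 93.24 + 35.224 = 128.464.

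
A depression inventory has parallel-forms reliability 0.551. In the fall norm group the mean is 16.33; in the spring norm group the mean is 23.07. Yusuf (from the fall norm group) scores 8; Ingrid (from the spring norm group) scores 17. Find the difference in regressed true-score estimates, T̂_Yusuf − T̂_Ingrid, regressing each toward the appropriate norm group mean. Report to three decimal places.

-7.985

T̂_Yusuf = 0.551(8) + 0.449(16.33) = 11.74017
T̂_Ingrid = 0.551(17) + 0.449(23.07) = 19.72543
Difference = 11.74017 − 19.72543 = -7.98526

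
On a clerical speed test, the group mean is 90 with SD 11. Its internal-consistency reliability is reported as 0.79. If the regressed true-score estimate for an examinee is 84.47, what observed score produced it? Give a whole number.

T̂ = ρX + (1 − ρ)μ  ⇒  X = (T̂ − (1 − ρ)μ) / ρ
X = (84.47 − 0.21 × 90) / 0.79 = (84.47 − 18.90) / 0.79 = 65.57 / 0.79 = 83.00

83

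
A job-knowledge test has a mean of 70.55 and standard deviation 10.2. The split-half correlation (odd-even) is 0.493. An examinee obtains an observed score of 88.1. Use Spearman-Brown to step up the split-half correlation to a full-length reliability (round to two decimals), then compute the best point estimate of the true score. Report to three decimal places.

Spearman-Brown: ρ = 2r/(1 + r) = 2(0.493)/(1 + 0.493) = 0.9860/1.493 = 0.6604 → 0.66
Weight the observed score by reliability and the mean by (1 − reliability): T̂ = 0.66·88.1 + 0.34·70.55 = 58.146 + 23.9870 = 82.1330.

82.133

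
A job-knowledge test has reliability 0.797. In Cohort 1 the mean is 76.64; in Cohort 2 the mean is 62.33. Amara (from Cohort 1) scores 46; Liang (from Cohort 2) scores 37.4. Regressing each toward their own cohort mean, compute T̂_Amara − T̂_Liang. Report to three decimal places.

T̂_Amara = 0.797(46) + 0.203(76.64) = 52.21992
T̂_Liang = 0.797(37.4) + 0.203(62.33) = 42.46079
Difference = 52.21992 − 42.46079 = 9.75913

9.759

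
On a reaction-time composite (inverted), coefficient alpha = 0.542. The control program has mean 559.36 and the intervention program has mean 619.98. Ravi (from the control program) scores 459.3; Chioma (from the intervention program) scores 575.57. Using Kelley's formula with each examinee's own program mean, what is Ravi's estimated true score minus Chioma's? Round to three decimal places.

-90.782

T̂_Ravi = 0.542(459.3) + 0.458(559.36) = 505.12748
T̂_Chioma = 0.542(575.57) + 0.458(619.98) = 595.90978
Difference = 505.12748 − 595.90978 = -90.78230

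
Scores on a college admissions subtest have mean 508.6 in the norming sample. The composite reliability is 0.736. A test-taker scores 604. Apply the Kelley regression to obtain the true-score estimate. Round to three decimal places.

578.814

T̂ = ρX + (1 − ρ)μ
  = 0.736 × 604 + 0.264 × 508.6
  = 444.544 + 134.2704
  = 578.8144
  ≈ 578.814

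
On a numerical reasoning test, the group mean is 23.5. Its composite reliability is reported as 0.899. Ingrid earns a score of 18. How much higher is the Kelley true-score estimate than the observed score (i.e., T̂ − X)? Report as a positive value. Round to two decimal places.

Kelley's formula gives T̂ = 0.899·18 + 0.101·23.5 = 16.182 + 2.3735 = 18.5555.
T̂ − X = 18.556 − 18 = 0.556 → 0.56

0.56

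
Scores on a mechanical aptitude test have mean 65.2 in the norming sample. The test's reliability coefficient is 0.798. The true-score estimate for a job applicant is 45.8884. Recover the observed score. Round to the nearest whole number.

41

T̂ = ρX + (1 − ρ)μ  ⇒  X = (T̂ − (1 − ρ)μ) / ρ
X = (45.8884 − 0.202 × 65.2) / 0.798 = (45.8884 − 13.1704) / 0.798 = 32.7180 / 0.798 = 41.00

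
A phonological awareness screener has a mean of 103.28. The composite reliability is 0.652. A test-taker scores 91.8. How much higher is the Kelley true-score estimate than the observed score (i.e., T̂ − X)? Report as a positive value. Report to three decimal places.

Regress the observed score toward the mean by the unreliability: T̂ = 0.652·91.8 + 0.348·103.28 = 59.8536 + 35.94144 = 95.79504.
T̂ − X = 95.7950 − 91.8 = 3.9950 → 3.995

3.995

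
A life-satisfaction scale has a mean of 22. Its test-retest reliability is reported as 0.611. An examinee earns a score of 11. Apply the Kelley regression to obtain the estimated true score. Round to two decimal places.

Regress the observed score toward the mean by the unreliability: T̂ = 0.611·11 + 0.389·22 = 6.721 + 8.558 = 15.279.

15.28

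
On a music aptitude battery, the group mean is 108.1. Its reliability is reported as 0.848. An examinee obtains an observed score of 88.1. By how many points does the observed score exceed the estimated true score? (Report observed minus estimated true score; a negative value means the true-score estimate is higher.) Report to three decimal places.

T̂ = ρX + (1 − ρ)μ
  = 0.848 × 88.1 + 0.152 × 108.1
  = 74.7088 + 16.4312
  = 91.14000
  ≈ 91.1400
X − T̂ = 88.1 − 91.1400 = -3.0400 → -3.040

-3.040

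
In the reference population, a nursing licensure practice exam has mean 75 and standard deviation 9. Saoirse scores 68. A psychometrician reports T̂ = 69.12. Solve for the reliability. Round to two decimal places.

0.84

T̂ = ρX + (1 − ρ)μ  ⇒  T̂ − μ = ρ(X − μ)
ρ = (T̂ − μ)/(X − μ) = (69.12 − 75) / (68 − 75) = -5.88 / -7.0 = 0.8400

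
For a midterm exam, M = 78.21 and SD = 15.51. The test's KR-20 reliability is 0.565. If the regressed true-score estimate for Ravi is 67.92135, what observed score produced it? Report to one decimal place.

T̂ = ρX + (1 − ρ)μ  ⇒  X = (T̂ − (1 − ρ)μ) / ρ
X = (67.92135 − 0.435 × 78.21) / 0.565 = (67.92135 − 34.02135) / 0.565 = 33.90000 / 0.565 = 60.000

60.0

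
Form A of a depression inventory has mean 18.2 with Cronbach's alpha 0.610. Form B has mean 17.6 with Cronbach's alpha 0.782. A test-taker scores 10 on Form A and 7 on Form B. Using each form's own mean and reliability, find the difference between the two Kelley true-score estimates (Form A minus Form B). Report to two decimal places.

3.89

T̂_A = 0.610(10) + 0.390(18.2) = 13.1980
T̂_B = 0.782(7) + 0.218(17.6) = 9.3108
T̂_A − T̂_B = 3.8872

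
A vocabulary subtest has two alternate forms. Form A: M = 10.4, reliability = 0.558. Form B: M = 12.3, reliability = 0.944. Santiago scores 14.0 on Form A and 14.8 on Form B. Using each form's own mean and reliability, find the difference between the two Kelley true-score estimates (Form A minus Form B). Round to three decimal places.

T̂_A = 0.558(14.0) + 0.442(10.4) = 12.40880
T̂_B = 0.944(14.8) + 0.056(12.3) = 14.66000
T̂_A − T̂_B = -2.25120

-2.251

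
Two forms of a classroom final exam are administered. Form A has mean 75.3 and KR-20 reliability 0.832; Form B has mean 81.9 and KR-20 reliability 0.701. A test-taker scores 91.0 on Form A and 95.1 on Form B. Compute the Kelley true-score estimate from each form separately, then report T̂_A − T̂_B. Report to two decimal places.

T̂_A = 0.832(91.0) + 0.168(75.3) = 88.3624
T̂_B = 0.701(95.1) + 0.299(81.9) = 91.1532
T̂_A − T̂_B = -2.7908

-2.79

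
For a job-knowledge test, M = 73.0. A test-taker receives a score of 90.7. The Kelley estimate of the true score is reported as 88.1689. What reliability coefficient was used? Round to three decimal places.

0.857

T̂ = ρX + (1 − ρ)μ  ⇒  T̂ − μ = ρ(X − μ)
ρ = (T̂ − μ)/(X − μ) = (88.1689 − 73.0) / (90.7 − 73.0) = 15.1689 / 17.7 = 0.85700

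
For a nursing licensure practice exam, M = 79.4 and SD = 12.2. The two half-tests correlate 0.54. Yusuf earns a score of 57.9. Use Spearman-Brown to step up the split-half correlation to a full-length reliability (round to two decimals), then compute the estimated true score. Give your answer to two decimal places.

64.35

Spearman-Brown: ρ = 2r/(1 + r) = 2(0.54)/(1 + 0.54) = 1.080/1.54 = 0.7013 → 0.70
Kelley's formula gives T̂ = 0.70·57.9 + 0.30·79.4 = 40.530 + 23.820 = 64.350.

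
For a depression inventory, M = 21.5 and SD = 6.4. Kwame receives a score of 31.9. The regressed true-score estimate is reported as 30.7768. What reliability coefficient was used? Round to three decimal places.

0.892

T̂ = ρX + (1 − ρ)μ  ⇒  T̂ − μ = ρ(X − μ)
ρ = (T̂ − μ)/(X − μ) = (30.7768 − 21.5) / (31.9 − 21.5) = 9.2768 / 10.4 = 0.89200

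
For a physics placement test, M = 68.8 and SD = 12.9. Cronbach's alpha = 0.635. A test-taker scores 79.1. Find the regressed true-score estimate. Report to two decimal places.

T̂ = ρX + (1 − ρ)μ
  = 0.635 × 79.1 + 0.365 × 68.8
  = 50.2285 + 25.1120
  = 75.340
  ≈ 75.34

75.34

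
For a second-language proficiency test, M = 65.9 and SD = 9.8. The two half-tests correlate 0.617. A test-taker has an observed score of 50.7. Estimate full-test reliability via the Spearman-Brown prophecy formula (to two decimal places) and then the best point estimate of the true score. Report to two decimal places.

Spearman-Brown: ρ = 2r/(1 + r) = 2(0.617)/(1 + 0.617) = 1.2340/1.617 = 0.7631 → 0.76
Weight the observed score by reliability and the mean by (1 − reliability): T̂ = 0.76·50.7 + 0.24·65.9 = 38.532 + 15.816 = 54.348.

54.35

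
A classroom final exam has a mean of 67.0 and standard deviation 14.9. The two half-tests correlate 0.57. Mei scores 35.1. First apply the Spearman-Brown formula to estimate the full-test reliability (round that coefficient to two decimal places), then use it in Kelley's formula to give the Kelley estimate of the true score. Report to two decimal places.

43.71

Spearman-Brown: ρ = 2r/(1 + r) = 2(0.57)/(1 + 0.57) = 1.140/1.57 = 0.7261 → 0.73
Regress the observed score toward the mean by the unreliability: T̂ = 0.73·35.1 + 0.27·67.0 = 25.623 + 18.090 = 43.713.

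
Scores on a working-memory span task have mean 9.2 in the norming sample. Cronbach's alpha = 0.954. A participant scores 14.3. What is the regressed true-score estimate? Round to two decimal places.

Regress the observed score toward the mean by the unreliability: T̂ = 0.954·14.3 + 0.046·9.2 = 13.6422 + 0.4232 = 14.065.

14.07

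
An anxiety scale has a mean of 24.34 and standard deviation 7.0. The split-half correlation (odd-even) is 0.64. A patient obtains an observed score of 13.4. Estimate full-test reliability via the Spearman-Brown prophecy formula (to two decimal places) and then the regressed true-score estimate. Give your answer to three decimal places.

15.807

Spearman-Brown: ρ = 2r/(1 + r) = 2(0.64)/(1 + 0.64) = 1.280/1.64 = 0.7805 → 0.78
T̂ = ρX + (1 − ρ)μ
  = 0.78 × 13.4 + 0.22 × 24.34
  = 10.452 + 5.3548
  = 15.8068
  ≈ 15.807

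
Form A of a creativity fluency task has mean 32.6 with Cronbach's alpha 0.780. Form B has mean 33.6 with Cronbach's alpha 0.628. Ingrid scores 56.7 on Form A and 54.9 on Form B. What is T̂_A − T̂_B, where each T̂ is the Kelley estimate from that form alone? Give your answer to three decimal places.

T̂_A = 0.780(56.7) + 0.220(32.6) = 51.39800
T̂_B = 0.628(54.9) + 0.372(33.6) = 46.97640
T̂_A − T̂_B = 4.42160

4.422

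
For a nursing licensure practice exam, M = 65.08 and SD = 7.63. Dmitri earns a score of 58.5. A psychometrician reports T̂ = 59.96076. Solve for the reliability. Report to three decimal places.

0.778

T̂ = ρX + (1 − ρ)μ  ⇒  T̂ − μ = ρ(X − μ)
ρ = (T̂ − μ)/(X − μ) = (59.96076 − 65.08) / (58.5 − 65.08) = -5.11924 / -6.58 = 0.77800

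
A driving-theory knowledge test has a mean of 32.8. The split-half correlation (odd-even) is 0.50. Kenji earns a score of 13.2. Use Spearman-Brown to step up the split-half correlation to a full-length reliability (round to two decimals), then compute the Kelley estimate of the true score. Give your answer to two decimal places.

Spearman-Brown: ρ = 2r/(1 + r) = 2(0.50)/(1 + 0.50) = 1.000/1.50 = 0.6667 → 0.67
T̂ = 0.67(13.2) + 0.33(32.8) = 8.844 + 10.824 = 19.668 → 19.67

19.67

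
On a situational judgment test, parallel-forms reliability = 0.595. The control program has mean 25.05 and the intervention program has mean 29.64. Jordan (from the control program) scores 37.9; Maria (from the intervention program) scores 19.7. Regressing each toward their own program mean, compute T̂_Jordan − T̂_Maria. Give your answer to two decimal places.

T̂_Jordan = 0.595(37.9) + 0.405(25.05) = 32.6958
T̂_Maria = 0.595(19.7) + 0.405(29.64) = 23.7257
Difference = 32.6958 − 23.7257 = 8.9701

8.97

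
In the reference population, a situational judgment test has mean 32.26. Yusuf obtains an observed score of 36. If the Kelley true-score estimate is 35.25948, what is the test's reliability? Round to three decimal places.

T̂ = ρX + (1 − ρ)μ  ⇒  T̂ − μ = ρ(X − μ)
ρ = (T̂ − μ)/(X − μ) = (35.25948 − 32.26) / (36 − 32.26) = 2.99948 / 3.74 = 0.80200

0.802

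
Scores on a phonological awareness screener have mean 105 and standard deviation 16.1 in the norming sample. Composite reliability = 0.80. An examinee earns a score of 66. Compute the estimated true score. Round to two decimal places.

Kelley's formula gives T̂ = 0.80·66 + 0.20·105 = 52.80 + 21.00 = 73.800.

73.80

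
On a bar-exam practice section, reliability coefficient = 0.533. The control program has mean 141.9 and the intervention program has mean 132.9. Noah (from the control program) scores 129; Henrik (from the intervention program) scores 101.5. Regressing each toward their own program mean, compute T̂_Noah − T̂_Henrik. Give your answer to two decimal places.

T̂_Noah = 0.533(129) + 0.467(141.9) = 135.0243
T̂_Henrik = 0.533(101.5) + 0.467(132.9) = 116.1638
Difference = 135.0243 − 116.1638 = 18.8605

18.86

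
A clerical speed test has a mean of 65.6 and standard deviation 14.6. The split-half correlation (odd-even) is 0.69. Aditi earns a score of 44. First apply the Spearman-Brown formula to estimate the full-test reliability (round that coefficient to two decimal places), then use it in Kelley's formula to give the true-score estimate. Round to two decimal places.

47.89

Spearman-Brown: ρ = 2r/(1 + r) = 2(0.69)/(1 + 0.69) = 1.380/1.69 = 0.8166 → 0.82
Kelley's formula gives T̂ = 0.82·44 + 0.18·65.6 = 36.08 + 11.808 = 47.888.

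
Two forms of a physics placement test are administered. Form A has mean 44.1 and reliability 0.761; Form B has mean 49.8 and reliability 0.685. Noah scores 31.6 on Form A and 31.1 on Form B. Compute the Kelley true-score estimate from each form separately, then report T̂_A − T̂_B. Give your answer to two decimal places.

-2.40

T̂_A = 0.761(31.6) + 0.239(44.1) = 34.5875
T̂_B = 0.685(31.1) + 0.315(49.8) = 36.9905
T̂_A − T̂_B = -2.4030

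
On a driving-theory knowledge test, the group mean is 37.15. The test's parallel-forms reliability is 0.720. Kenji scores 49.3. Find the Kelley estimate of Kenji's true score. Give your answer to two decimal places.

Weight the observed score by reliability and the mean by (1 − reliability): T̂ = 0.720·49.3 + 0.280·37.15 = 35.4960 + 10.40200 = 45.898.

45.90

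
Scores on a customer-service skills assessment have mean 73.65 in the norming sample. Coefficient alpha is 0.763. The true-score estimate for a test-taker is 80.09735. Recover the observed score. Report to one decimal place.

T̂ = ρX + (1 − ρ)μ  ⇒  X = (T̂ − (1 − ρ)μ) / ρ
X = (80.09735 − 0.237 × 73.65) / 0.763 = (80.09735 − 17.45505) / 0.763 = 62.64230 / 0.763 = 82.100

82.1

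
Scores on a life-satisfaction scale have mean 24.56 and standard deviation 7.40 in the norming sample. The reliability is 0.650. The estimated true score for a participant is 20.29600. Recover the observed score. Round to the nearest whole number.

T̂ = ρX + (1 − ρ)μ  ⇒  X = (T̂ − (1 − ρ)μ) / ρ
X = (20.29600 − 0.350 × 24.56) / 0.650 = (20.29600 − 8.59600) / 0.650 = 11.70000 / 0.650 = 18.00

18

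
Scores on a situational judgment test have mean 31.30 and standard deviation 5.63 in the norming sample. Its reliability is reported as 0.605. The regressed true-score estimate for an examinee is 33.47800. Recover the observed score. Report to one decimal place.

T̂ = ρX + (1 − ρ)μ  ⇒  X = (T̂ − (1 − ρ)μ) / ρ
X = (33.47800 − 0.395 × 31.30) / 0.605 = (33.47800 − 12.36350) / 0.605 = 21.11450 / 0.605 = 34.900

34.9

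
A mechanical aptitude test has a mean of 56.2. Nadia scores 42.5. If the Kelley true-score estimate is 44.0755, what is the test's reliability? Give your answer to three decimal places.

0.885

T̂ = ρX + (1 − ρ)μ  ⇒  T̂ − μ = ρ(X − μ)
ρ = (T̂ − μ)/(X − μ) = (44.0755 − 56.2) / (42.5 − 56.2) = -12.1245 / -13.7 = 0.88500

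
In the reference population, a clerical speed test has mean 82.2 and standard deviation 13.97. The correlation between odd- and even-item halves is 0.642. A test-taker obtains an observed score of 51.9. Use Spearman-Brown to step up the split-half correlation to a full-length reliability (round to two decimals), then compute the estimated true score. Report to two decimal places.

58.57

Spearman-Brown: ρ = 2r/(1 + r) = 2(0.642)/(1 + 0.642) = 1.2840/1.642 = 0.7820 → 0.78
T̂ = 0.78(51.9) + 0.22(82.2) = 40.482 + 18.084 = 58.566 → 58.57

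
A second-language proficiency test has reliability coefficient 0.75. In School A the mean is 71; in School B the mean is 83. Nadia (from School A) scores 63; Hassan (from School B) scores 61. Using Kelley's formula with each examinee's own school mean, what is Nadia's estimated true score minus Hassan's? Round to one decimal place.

-1.5

T̂_Nadia = 0.75(63) + 0.25(71) = 65.000
T̂_Hassan = 0.75(61) + 0.25(83) = 66.500
Difference = 65.000 − 66.500 = -1.500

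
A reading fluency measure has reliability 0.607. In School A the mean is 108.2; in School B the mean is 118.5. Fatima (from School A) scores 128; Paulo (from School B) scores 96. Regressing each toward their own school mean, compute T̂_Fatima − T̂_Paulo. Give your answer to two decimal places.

15.38

T̂_Fatima = 0.607(128) + 0.393(108.2) = 120.2186
T̂_Paulo = 0.607(96) + 0.393(118.5) = 104.8425
Difference = 120.2186 − 104.8425 = 15.3761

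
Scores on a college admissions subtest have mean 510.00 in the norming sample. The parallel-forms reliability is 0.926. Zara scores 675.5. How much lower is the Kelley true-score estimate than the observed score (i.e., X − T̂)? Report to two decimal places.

T̂ = ρX + (1 − ρ)μ
  = 0.926 × 675.5 + 0.074 × 510.00
  = 625.5130 + 37.74000
  = 663.2530
  ≈ 663.253
X − T̂ = 675.5 − 663.253 = 12.247 → 12.25

12.25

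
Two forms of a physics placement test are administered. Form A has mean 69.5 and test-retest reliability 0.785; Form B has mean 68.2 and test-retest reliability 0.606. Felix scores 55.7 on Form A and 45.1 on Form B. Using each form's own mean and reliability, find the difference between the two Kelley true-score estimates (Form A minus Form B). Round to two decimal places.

4.47

T̂_A = 0.785(55.7) + 0.215(69.5) = 58.6670
T̂_B = 0.606(45.1) + 0.394(68.2) = 54.2014
T̂_A − T̂_B = 4.4656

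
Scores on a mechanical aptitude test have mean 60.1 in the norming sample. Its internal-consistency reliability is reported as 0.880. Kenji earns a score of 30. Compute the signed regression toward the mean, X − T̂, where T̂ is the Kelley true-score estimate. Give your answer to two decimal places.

-3.61

T̂ = 0.880(30) + 0.120(60.1) = 26.400 + 7.2120 = 33.6120 → 33.612
X − T̂ = 30 − 33.612 = -3.612 → -3.61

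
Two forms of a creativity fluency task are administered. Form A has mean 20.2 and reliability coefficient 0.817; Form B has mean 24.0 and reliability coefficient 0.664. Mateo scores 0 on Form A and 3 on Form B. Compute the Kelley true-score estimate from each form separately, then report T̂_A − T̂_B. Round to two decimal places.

T̂_A = 0.817(0) + 0.183(20.2) = 3.6966
T̂_B = 0.664(3) + 0.336(24.0) = 10.0560
T̂_A − T̂_B = -6.3594

-6.36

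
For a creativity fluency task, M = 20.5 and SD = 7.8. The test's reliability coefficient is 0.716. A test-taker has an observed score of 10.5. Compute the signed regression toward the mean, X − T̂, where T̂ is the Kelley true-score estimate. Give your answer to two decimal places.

-2.84

Weight the observed score by reliability and the mean by (1 − reliability): T̂ = 0.716·10.5 + 0.284·20.5 = 7.5180 + 5.8220 = 13.3400.
X − T̂ = 10.5 − 13.340 = -2.840 → -2.84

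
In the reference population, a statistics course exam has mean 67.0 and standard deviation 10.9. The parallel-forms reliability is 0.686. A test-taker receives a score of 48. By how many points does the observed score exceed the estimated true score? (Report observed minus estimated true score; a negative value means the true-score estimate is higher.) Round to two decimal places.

T̂ = 0.686(48) + 0.314(67.0) = 32.928 + 21.0380 = 53.9660 → 53.966
X − T̂ = 48 − 53.966 = -5.966 → -5.97

-5.97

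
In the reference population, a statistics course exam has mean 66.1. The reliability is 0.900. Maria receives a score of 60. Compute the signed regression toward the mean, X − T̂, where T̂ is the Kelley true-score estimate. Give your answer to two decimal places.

-0.61

Regress the observed score toward the mean by the unreliability: T̂ = 0.900·60 + 0.100·66.1 = 54.000 + 6.6100 = 60.6100.
X − T̂ = 60 − 60.610 = -0.610 → -0.61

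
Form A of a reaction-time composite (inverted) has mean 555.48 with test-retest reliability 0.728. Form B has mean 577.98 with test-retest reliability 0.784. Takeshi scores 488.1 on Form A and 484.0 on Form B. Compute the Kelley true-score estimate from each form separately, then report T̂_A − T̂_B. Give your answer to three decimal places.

T̂_A = 0.728(488.1) + 0.272(555.48) = 506.42736
T̂_B = 0.784(484.0) + 0.216(577.98) = 504.29968
T̂_A − T̂_B = 2.12768

2.128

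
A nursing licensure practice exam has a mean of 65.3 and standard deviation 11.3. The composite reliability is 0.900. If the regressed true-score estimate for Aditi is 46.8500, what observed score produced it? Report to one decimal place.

44.8

T̂ = ρX + (1 − ρ)μ  ⇒  X = (T̂ − (1 − ρ)μ) / ρ
X = (46.8500 − 0.100 × 65.3) / 0.900 = (46.8500 − 6.5300) / 0.900 = 40.3200 / 0.900 = 44.800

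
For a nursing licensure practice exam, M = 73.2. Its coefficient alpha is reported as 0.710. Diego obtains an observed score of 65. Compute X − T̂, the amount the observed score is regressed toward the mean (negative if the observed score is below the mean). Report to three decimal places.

-2.378

Regress the observed score toward the mean by the unreliability: T̂ = 0.710·65 + 0.290·73.2 = 46.150 + 21.2280 = 67.37800.
X − T̂ = 65 − 67.3780 = -2.3780 → -2.378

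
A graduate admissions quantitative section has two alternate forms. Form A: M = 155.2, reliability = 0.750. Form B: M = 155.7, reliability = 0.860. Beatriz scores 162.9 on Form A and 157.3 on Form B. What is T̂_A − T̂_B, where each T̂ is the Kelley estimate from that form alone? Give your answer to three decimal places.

3.899

T̂_A = 0.750(162.9) + 0.250(155.2) = 160.97500
T̂_B = 0.860(157.3) + 0.140(155.7) = 157.07600
T̂_A − T̂_B = 3.89900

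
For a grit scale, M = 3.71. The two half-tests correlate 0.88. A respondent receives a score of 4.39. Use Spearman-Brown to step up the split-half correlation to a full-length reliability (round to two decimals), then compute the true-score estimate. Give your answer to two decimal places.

Spearman-Brown: ρ = 2r/(1 + r) = 2(0.88)/(1 + 0.88) = 1.760/1.88 = 0.9362 → 0.94
Kelley's formula gives T̂ = 0.94·4.39 + 0.06·3.71 = 4.1266 + 0.2226 = 4.349.

4.35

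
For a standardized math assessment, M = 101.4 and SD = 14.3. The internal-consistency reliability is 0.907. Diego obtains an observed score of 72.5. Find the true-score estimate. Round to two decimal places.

T̂ = ρX + (1 − ρ)μ
  = 0.907 × 72.5 + 0.093 × 101.4
  = 65.7575 + 9.4302
  = 75.188
  ≈ 75.19

75.19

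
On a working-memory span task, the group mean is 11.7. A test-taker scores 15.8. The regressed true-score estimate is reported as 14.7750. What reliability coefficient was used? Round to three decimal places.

0.750

T̂ = ρX + (1 − ρ)μ  ⇒  T̂ − μ = ρ(X − μ)
ρ = (T̂ − μ)/(X − μ) = (14.7750 − 11.7) / (15.8 − 11.7) = 3.0750 / 4.1 = 0.75000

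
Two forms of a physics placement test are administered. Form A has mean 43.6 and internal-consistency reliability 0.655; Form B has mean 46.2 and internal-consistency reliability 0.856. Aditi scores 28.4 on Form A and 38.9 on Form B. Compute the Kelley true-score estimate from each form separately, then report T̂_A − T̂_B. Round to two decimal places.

T̂_A = 0.655(28.4) + 0.345(43.6) = 33.6440
T̂_B = 0.856(38.9) + 0.144(46.2) = 39.9512
T̂_A − T̂_B = -6.3072

-6.31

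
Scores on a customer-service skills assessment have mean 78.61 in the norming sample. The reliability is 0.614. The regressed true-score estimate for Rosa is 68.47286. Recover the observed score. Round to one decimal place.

T̂ = ρX + (1 − ρ)μ  ⇒  X = (T̂ − (1 − ρ)μ) / ρ
X = (68.47286 − 0.386 × 78.61) / 0.614 = (68.47286 − 30.34346) / 0.614 = 38.12940 / 0.614 = 62.100

62.1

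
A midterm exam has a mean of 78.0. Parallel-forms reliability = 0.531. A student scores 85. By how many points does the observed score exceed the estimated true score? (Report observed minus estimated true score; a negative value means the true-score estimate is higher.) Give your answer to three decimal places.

3.283

T̂ = 0.531(85) + 0.469(78.0) = 45.135 + 36.5820 = 81.71700 → 81.7170
X − T̂ = 85 − 81.7170 = 3.2830 → 3.283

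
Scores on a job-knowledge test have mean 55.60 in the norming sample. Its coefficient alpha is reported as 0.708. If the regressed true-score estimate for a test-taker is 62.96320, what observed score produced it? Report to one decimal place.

T̂ = ρX + (1 − ρ)μ  ⇒  X = (T̂ − (1 − ρ)μ) / ρ
X = (62.96320 − 0.292 × 55.60) / 0.708 = (62.96320 − 16.23520) / 0.708 = 46.72800 / 0.708 = 66.000

66.0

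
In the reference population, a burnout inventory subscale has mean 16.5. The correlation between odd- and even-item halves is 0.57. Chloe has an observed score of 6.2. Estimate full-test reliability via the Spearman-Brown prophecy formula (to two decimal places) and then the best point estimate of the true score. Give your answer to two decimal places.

Spearman-Brown: ρ = 2r/(1 + r) = 2(0.57)/(1 + 0.57) = 1.140/1.57 = 0.7261 → 0.73
T̂ = 0.73(6.2) + 0.27(16.5) = 4.526 + 4.455 = 8.981 → 8.98

8.98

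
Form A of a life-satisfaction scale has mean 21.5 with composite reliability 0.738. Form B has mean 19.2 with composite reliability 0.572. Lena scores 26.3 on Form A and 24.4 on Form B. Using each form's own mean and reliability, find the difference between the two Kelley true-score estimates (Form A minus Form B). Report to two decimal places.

T̂_A = 0.738(26.3) + 0.262(21.5) = 25.0424
T̂_B = 0.572(24.4) + 0.428(19.2) = 22.1744
T̂_A − T̂_B = 2.8680

2.87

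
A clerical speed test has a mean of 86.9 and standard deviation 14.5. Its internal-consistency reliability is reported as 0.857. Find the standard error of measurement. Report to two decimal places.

5.48

SEM = SD · √(1 − ρ) = 14.5 × √0.143 = 14.5 × 0.3782 = 5.483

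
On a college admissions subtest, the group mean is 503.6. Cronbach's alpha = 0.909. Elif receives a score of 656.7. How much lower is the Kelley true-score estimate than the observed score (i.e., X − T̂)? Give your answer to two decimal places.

13.93

T̂ = 0.909(656.7) + 0.091(503.6) = 596.9403 + 45.8276 = 642.7679 → 642.768
X − T̂ = 656.7 − 642.768 = 13.932 → 13.93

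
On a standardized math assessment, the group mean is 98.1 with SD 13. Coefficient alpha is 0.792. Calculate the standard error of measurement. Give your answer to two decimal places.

5.93

SEM = SD · √(1 − ρ) = 13 × √0.208 = 13 × 0.4561 = 5.929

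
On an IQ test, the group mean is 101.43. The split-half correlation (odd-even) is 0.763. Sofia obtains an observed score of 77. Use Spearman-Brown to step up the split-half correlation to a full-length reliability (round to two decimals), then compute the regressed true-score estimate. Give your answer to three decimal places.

Spearman-Brown: ρ = 2r/(1 + r) = 2(0.763)/(1 + 0.763) = 1.5260/1.763 = 0.8656 → 0.87
T̂ = 0.87(77) + 0.13(101.43) = 66.99 + 13.1859 = 80.1759 → 80.176

80.176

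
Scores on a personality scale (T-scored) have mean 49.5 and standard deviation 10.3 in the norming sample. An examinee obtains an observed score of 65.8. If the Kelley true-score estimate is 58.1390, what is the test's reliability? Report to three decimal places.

0.530

T̂ = ρX + (1 − ρ)μ  ⇒  T̂ − μ = ρ(X − μ)
ρ = (T̂ − μ)/(X − μ) = (58.1390 − 49.5) / (65.8 − 49.5) = 8.6390 / 16.3 = 0.53000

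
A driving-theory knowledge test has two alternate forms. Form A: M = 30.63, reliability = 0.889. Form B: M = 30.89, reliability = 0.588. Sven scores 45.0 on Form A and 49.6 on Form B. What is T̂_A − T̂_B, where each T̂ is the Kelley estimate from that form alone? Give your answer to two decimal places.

1.51

T̂_A = 0.889(45.0) + 0.111(30.63) = 43.4049
T̂_B = 0.588(49.6) + 0.412(30.89) = 41.8915
T̂_A − T̂_B = 1.5134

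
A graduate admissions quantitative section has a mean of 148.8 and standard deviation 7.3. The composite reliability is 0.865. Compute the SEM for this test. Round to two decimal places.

2.68

SEM = SD · √(1 − ρ) = 7.3 × √0.135 = 7.3 × 0.3674 = 2.682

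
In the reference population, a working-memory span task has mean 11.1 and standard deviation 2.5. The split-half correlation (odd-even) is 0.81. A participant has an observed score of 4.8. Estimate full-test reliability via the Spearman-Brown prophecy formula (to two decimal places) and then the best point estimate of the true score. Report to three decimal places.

Spearman-Brown: ρ = 2r/(1 + r) = 2(0.81)/(1 + 0.81) = 1.620/1.81 = 0.8950 → 0.90
T̂ = 0.90(4.8) + 0.10(11.1) = 4.320 + 1.110 = 5.4300 → 5.430

5.430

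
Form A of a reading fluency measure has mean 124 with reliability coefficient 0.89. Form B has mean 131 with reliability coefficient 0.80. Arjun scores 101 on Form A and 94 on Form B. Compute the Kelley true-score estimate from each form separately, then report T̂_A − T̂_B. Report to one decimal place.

2.1

T̂_A = 0.89(101) + 0.11(124) = 103.530
T̂_B = 0.80(94) + 0.20(131) = 101.400
T̂_A − T̂_B = 2.130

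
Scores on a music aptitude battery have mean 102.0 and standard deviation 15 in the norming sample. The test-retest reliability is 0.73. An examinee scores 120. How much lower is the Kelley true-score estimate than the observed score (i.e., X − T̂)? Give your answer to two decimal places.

4.86

T̂ = ρX + (1 − ρ)μ
  = 0.73 × 120 + 0.27 × 102.0
  = 87.60 + 27.540
  = 115.1400
  ≈ 115.140
X − T̂ = 120 − 115.140 = 4.860 → 4.86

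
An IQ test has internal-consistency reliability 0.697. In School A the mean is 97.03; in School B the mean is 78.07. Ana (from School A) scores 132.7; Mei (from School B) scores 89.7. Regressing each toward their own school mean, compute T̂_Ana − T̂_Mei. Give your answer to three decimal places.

T̂_Ana = 0.697(132.7) + 0.303(97.03) = 121.89199
T̂_Mei = 0.697(89.7) + 0.303(78.07) = 86.17611
Difference = 121.89199 − 86.17611 = 35.71588

35.716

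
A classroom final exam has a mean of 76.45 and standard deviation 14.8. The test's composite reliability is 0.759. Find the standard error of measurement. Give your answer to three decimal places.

SEM = SD · √(1 − ρ) = 14.8 × √0.241 = 14.8 × 0.4909 = 7.2656

7.266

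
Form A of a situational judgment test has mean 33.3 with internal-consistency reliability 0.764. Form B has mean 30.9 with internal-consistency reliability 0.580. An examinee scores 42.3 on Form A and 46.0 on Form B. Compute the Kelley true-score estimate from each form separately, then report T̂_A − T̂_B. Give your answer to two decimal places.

0.52

T̂_A = 0.764(42.3) + 0.236(33.3) = 40.1760
T̂_B = 0.580(46.0) + 0.420(30.9) = 39.6580
T̂_A − T̂_B = 0.5180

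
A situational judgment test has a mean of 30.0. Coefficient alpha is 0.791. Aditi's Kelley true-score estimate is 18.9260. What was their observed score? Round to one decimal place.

T̂ = ρX + (1 − ρ)μ  ⇒  X = (T̂ − (1 − ρ)μ) / ρ
X = (18.9260 − 0.209 × 30.0) / 0.791 = (18.9260 − 6.2700) / 0.791 = 12.6560 / 0.791 = 16.000

16.0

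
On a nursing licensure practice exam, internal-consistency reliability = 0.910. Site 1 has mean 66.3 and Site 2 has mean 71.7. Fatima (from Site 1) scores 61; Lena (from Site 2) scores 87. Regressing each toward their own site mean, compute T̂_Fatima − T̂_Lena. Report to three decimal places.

T̂_Fatima = 0.910(61) + 0.090(66.3) = 61.47700
T̂_Lena = 0.910(87) + 0.090(71.7) = 85.62300
Difference = 61.47700 − 85.62300 = -24.14600

-24.146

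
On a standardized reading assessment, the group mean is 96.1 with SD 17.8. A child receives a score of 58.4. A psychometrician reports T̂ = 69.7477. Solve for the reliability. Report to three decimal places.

0.699

T̂ = ρX + (1 − ρ)μ  ⇒  T̂ − μ = ρ(X − μ)
ρ = (T̂ − μ)/(X − μ) = (69.7477 − 96.1) / (58.4 − 96.1) = -26.3523 / -37.7 = 0.69900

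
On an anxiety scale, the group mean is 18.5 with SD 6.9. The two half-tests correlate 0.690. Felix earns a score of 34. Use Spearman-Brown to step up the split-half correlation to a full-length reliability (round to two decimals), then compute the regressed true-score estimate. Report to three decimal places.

Spearman-Brown: ρ = 2r/(1 + r) = 2(0.690)/(1 + 0.690) = 1.3800/1.690 = 0.8166 → 0.82
Regress the observed score toward the mean by the unreliability: T̂ = 0.82·34 + 0.18·18.5 = 27.88 + 3.330 = 31.2100.

31.210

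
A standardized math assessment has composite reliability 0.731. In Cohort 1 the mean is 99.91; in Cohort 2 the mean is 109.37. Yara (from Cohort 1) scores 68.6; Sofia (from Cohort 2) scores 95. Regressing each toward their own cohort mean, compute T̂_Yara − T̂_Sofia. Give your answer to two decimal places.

T̂_Yara = 0.731(68.6) + 0.269(99.91) = 77.0224
T̂_Sofia = 0.731(95) + 0.269(109.37) = 98.8655
Difference = 77.0224 − 98.8655 = -21.8431

-21.84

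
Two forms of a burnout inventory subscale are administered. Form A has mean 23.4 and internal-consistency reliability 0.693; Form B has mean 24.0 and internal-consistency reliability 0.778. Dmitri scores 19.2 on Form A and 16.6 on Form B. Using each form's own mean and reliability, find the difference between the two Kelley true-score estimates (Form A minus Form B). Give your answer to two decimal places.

T̂_A = 0.693(19.2) + 0.307(23.4) = 20.4894
T̂_B = 0.778(16.6) + 0.222(24.0) = 18.2428
T̂_A − T̂_B = 2.2466

2.25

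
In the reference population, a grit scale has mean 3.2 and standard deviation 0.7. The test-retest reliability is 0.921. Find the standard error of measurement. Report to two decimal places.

0.20

SEM = SD · √(1 − ρ) = 0.7 × √0.079 = 0.7 × 0.2811 = 0.197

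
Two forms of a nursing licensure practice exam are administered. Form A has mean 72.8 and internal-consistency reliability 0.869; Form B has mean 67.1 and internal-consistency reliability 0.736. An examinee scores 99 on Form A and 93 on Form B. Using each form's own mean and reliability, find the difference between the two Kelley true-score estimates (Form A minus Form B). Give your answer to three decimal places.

9.405

T̂_A = 0.869(99) + 0.131(72.8) = 95.56780
T̂_B = 0.736(93) + 0.264(67.1) = 86.16240
T̂_A − T̂_B = 9.40540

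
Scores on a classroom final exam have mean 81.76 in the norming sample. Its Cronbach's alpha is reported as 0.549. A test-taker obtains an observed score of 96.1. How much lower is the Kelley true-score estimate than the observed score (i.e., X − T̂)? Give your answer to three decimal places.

T̂ = 0.549(96.1) + 0.451(81.76) = 52.7589 + 36.87376 = 89.63266 → 89.6327
X − T̂ = 96.1 − 89.6327 = 6.4673 → 6.467

6.467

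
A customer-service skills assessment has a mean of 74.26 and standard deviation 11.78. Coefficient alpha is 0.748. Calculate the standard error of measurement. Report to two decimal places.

SEM = SD · √(1 − ρ) = 11.78 × √0.252 = 11.78 × 0.5020 = 5.914

5.91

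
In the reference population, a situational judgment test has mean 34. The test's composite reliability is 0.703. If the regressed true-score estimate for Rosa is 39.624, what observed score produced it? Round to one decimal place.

T̂ = ρX + (1 − ρ)μ  ⇒  X = (T̂ − (1 − ρ)μ) / ρ
X = (39.624 − 0.297 × 34) / 0.703 = (39.624 − 10.098) / 0.703 = 29.526 / 0.703 = 42.000

42.0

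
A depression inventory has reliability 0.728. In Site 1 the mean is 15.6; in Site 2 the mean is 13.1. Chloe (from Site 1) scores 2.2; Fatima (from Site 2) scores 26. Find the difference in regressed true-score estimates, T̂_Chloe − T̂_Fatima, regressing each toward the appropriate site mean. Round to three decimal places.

T̂_Chloe = 0.728(2.2) + 0.272(15.6) = 5.84480
T̂_Fatima = 0.728(26) + 0.272(13.1) = 22.49120
Difference = 5.84480 − 22.49120 = -16.64640

-16.646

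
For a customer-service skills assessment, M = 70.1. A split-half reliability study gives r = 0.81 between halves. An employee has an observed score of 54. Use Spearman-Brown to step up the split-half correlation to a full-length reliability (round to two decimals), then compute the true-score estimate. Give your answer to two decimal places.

Spearman-Brown: ρ = 2r/(1 + r) = 2(0.81)/(1 + 0.81) = 1.620/1.81 = 0.8950 → 0.90
Weight the observed score by reliability and the mean by (1 − reliability): T̂ = 0.90·54 + 0.10·70.1 = 48.60 + 7.010 = 55.610.

55.61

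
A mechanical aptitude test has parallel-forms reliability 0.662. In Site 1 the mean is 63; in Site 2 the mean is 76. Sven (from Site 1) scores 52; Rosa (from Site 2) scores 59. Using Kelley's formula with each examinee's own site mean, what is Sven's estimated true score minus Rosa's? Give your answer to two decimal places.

-9.03

T̂_Sven = 0.662(52) + 0.338(63) = 55.7180
T̂_Rosa = 0.662(59) + 0.338(76) = 64.7460
Difference = 55.7180 − 64.7460 = -9.0280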